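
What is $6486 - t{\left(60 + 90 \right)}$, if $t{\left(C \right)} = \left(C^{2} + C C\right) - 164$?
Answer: $-38350$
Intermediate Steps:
$t{\left(C \right)} = -164 + 2 C^{2}$ ($t{\left(C \right)} = \left(C^{2} + C^{2}\right) - 164 = 2 C^{2} - 164 = -164 + 2 C^{2}$)
$6486 - t{\left(60 + 90 \right)} = 6486 - \left(-164 + 2 \left(60 + 90\right)^{2}\right) = 6486 - \left(-164 + 2 \cdot 150^{2}\right) = 6486 - \left(-164 + 2 \cdot 22500\right) = 6486 - \left(-164 + 45000\right) = 6486 - 44836 = -38350$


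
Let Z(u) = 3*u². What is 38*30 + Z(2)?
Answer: 1152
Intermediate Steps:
38*30 + Z(2) = 38*30 + 3*2² = 1140 + 3*4 = 1140 + 12 = 1152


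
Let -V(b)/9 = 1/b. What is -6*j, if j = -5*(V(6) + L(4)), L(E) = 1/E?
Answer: -75/2 ≈ -37.500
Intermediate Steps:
V(b) = -9/b
j = 25/4 (j = -5*(-9/6 + 1/4) = -5*(-9*⅙ + ¼) = -5*(-3/2 + ¼) = -5*(-5/4) = 25/4 ≈ 6.2500)
-6*j = -6*25/4 = -75/2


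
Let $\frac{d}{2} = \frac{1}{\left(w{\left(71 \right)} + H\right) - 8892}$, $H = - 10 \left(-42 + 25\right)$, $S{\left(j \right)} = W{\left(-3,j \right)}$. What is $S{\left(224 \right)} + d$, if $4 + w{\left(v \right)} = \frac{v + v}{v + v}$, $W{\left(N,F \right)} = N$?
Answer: $- \frac{26177}{8725} \approx -3.0002$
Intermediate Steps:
$w{\left(v \right)} = -3$ ($w{\left(v \right)} = -4 + \frac{v + v}{v + v} = -4 + \frac{2 v}{2 v} = -4 + 2 v \frac{1}{2 v} = -4 + 1 = -3$)
$S{\left(j \right)} = -3$
$H = 170$ ($H = \left(-10\right) \left(-17\right) = 170$)
$d = - \frac{2}{8725}$ ($d = \frac{2}{\left(-3 + 170\right) - 8892} = \frac{2}{167 - 8892} = \frac{2}{-8725} = 2 \left(- \frac{1}{8725}\right) = - \frac{2}{8725} \approx -0.00022923$)
$S{\left(224 \right)} + d = -3 - \frac{2}{8725} = - \frac{26177}{8725}$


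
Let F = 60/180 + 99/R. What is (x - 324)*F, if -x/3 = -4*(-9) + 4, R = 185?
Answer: -1928/5 ≈ -385.60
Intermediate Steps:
x = -120 (x = -3*(-4*(-9) + 4) = -3*(36 + 4) = -3*40 = -120)
F = 482/555 (F = 60/180 + 99/185 = 60*(1/180) + 99*(1/185) = 1/3 + 99/185 = 482/555 ≈ 0.86847)
(x - 324)*F = (-120 - 324)*(482/555) = -444*482/555 = -1928/5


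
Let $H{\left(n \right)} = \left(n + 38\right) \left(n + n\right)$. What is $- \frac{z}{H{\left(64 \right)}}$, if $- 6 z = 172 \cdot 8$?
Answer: $\frac{43}{2448} \approx 0.017565$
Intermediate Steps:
$z = - \frac{688}{3}$ ($z = - \frac{172 \cdot 8}{6} = \left(- \frac{1}{6}\right) 1376 = - \frac{688}{3} \approx -229.33$)
$H{\left(n \right)} = 2 n \left(38 + n\right)$ ($H{\left(n \right)} = \left(38 + n\right) 2 n = 2 n \left(38 + n\right)$)
$- \frac{z}{H{\left(64 \right)}} = - \frac{-688}{3 \cdot 2 \cdot 64 \left(38 + 64\right)} = - \frac{-688}{3 \cdot 2 \cdot 64 \cdot 102} = - \frac{-688}{3 \cdot 13056} = \left(-1\right) \left(- \frac{43}{2448}\right) = \frac{43}{2448}$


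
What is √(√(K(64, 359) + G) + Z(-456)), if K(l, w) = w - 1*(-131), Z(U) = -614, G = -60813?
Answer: √(-614 + I*√60323) ≈ 4.8632 + 25.252*I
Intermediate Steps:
K(l, w) = 131 + w (K(l, w) = w + 131 = 131 + w)
√(√(K(64, 359) + G) + Z(-456)) = √(√((131 + 359) - 60813) - 614) = √(√(490 - 60813) - 614) = √(√(-60323) - 614) = √(I*√60323 - 614) = √(-614 + I*√60323)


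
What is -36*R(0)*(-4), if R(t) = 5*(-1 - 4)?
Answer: -3600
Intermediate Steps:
R(t) = -25 (R(t) = 5*(-5) = -25)
-36*R(0)*(-4) = -36*(-25)*(-4) = 900*(-4) = -3600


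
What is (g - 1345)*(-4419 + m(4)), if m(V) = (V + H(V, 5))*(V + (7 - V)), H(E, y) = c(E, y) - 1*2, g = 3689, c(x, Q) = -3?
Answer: -10374544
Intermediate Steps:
H(E, y) = -5 (H(E, y) = -3 - 1*2 = -3 - 2 = -5)
m(V) = -35 + 7*V (m(V) = (V - 5)*(V + (7 - V)) = (-5 + V)*7 = -35 + 7*V)
(g - 1345)*(-4419 + m(4)) = (3689 - 1345)*(-4419 + (-35 + 7*4)) = 2344*(-4419 + (-35 + 28)) = 2344*(-4419 - 7) = 2344*(-4426) = -10374544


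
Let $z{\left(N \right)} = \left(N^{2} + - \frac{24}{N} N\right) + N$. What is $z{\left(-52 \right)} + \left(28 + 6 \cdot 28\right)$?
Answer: $2824$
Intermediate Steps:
$z{\left(N \right)} = -24 + N + N^{2}$ ($z{\left(N \right)} = \left(N^{2} - 24\right) + N = \left(-24 + N^{2}\right) + N = -24 + N + N^{2}$)
$z{\left(-52 \right)} + \left(28 + 6 \cdot 28\right) = \left(-24 - 52 + \left(-52\right)^{2}\right) + \left(28 + 6 \cdot 28\right) = \left(-24 - 52 + 2704\right) + \left(28 + 168\right) = 2628 + 196 = 2824$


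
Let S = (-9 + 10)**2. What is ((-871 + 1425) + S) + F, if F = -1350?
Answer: -795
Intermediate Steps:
S = 1 (S = 1**2 = 1)
((-871 + 1425) + S) + F = ((-871 + 1425) + 1) - 1350 = (554 + 1) - 1350 = 555 - 1350 = -795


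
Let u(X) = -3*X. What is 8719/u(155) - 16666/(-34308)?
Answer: -48563627/2658870 ≈ -18.265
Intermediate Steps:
8719/u(155) - 16666/(-34308) = 8719/((-3*155)) - 16666/(-34308) = 8719/(-465) - 16666*(-1/34308) = 8719*(-1/465) + 8333/17154 = -8719/465 + 8333/17154 = -48563627/2658870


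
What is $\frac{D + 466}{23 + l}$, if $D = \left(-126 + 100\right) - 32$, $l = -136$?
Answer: $- \frac{408}{113} \approx -3.6106$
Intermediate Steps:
$D = -58$ ($D = -26 - 32 = -58$)
$\frac{D + 466}{23 + l} = \frac{-58 + 466}{23 - 136} = \frac{408}{-113} = 408 \left(- \frac{1}{113}\right) = - \frac{408}{113}$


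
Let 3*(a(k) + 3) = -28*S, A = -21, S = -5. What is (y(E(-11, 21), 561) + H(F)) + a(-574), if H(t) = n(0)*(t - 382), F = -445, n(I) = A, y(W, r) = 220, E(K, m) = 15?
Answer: 52892/3 ≈ 17631.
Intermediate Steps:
n(I) = -21
a(k) = 131/3 (a(k) = -3 + (-28*(-5))/3 = -3 + (⅓)*140 = -3 + 140/3 = 131/3)
H(t) = 8022 - 21*t (H(t) = -21*(t - 382) = -21*(-382 + t) = 8022 - 21*t)
(y(E(-11, 21), 561) + H(F)) + a(-574) = (220 + (8022 - 21*(-445))) + 131/3 = (220 + (8022 + 9345)) + 131/3 = (220 + 17367) + 131/3 = 17587 + 131/3 = 52892/3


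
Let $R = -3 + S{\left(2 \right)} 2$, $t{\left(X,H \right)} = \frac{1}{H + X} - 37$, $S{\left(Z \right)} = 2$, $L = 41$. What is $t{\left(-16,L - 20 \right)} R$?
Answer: $- \frac{184}{5} \approx -36.8$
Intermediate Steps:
$t{\left(X,H \right)} = -37 + \frac{1}{H + X}$ ($t{\left(X,H \right)} = \frac{1}{H + X} - 37 = -37 + \frac{1}{H + X}$)
$R = 1$ ($R = -3 + 2 \cdot 2 = -3 + 4 = 1$)
$t{\left(-16,L - 20 \right)} R = \frac{1 - 37 \left(41 - 20\right) - -592}{\left(41 - 20\right) - 16} \cdot 1 = \frac{1 - 37 \left(41 - 20\right) + 592}{\left(41 - 20\right) - 16} \cdot 1 = \frac{1 - 777 + 592}{21 - 16} \cdot 1 = \frac{1 - 777 + 592}{5} \cdot 1 = \frac{1}{5} \left(-184\right) 1 = \left(- \frac{184}{5}\right) 1 = - \frac{184}{5}$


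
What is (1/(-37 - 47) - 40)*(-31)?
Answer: 104191/84 ≈ 1240.4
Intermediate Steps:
(1/(-37 - 47) - 40)*(-31) = (1/(-84) - 40)*(-31) = (-1/84 - 40)*(-31) = -3361/84*(-31) = 104191/84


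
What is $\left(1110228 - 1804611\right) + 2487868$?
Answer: $1793485$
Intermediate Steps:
$\left(1110228 - 1804611\right) + 2487868 = -694383 + 2487868 = 1793485$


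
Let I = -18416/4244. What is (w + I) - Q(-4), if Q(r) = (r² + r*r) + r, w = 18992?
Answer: 20116200/1061 ≈ 18960.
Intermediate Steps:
Q(r) = r + 2*r² (Q(r) = (r² + r²) + r = 2*r² + r = r + 2*r²)
I = -4604/1061 (I = -18416*1/4244 = -4604/1061 ≈ -4.3393)
(w + I) - Q(-4) = (18992 - 4604/1061) - (-4)*(1 + 2*(-4)) = 20145908/1061 - (-4)*(1 - 8) = 20145908/1061 - (-4)*(-7) = 20145908/1061 - 1*28 = 20145908/1061 - 28 = 20116200/1061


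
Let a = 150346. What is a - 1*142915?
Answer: 7431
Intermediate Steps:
a - 1*142915 = 150346 - 1*142915 = 150346 - 142915 = 7431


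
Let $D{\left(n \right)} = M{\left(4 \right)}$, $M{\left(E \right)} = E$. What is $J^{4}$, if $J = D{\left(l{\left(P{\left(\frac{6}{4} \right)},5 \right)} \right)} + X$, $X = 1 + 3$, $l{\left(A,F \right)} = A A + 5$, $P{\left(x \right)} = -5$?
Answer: $4096$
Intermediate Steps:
$l{\left(A,F \right)} = 5 + A^{2}$ ($l{\left(A,F \right)} = A^{2} + 5 = 5 + A^{2}$)
$D{\left(n \right)} = 4$
$X = 4$
$J = 8$ ($J = 4 + 4 = 8$)
$J^{4} = 8^{4} = 4096$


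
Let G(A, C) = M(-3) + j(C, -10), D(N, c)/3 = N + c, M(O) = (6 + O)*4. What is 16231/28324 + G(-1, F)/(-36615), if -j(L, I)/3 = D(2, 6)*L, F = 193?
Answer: 329182827/345694420 ≈ 0.95224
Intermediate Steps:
M(O) = 24 + 4*O
D(N, c) = 3*N + 3*c (D(N, c) = 3*(N + c) = 3*N + 3*c)
j(L, I) = -72*L (j(L, I) = -3*(3*2 + 3*6)*L = -3*(6 + 18)*L = -72*L)
G(A, C) = 12 - 72*C (G(A, C) = (24 + 4*(-3)) - 72*C = (24 - 12) - 72*C = 12 - 72*C)
16231/28324 + G(-1, F)/(-36615) = 16231/28324 + (12 - 72*193)/(-36615) = 16231*(1/28324) + (12 - 13896)*(-1/36615) = 16231/28324 - 13884*(-1/36615) = 16231/28324 + 4628/12205 = 329182827/345694420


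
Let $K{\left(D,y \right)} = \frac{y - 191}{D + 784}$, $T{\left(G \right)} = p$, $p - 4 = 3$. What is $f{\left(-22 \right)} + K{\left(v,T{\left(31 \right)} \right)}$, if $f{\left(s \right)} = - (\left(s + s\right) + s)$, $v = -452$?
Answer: $\frac{5432}{83} \approx 65.446$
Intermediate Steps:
$p = 7$ ($p = 4 + 3 = 7$)
$T{\left(G \right)} = 7$
$f{\left(s \right)} = - 3 s$ ($f{\left(s \right)} = - (2 s + s) = - 3 s$)
$K{\left(D,y \right)} = \frac{-191 + y}{784 + D}$
$f{\left(-22 \right)} + K{\left(v,T{\left(31 \right)} \right)} = \left(-3\right) \left(-22\right) + \frac{-191 + 7}{784 - 452} = 66 + \frac{1}{332} \left(-184\right) = 66 - \frac{46}{83} = \frac{5432}{83}$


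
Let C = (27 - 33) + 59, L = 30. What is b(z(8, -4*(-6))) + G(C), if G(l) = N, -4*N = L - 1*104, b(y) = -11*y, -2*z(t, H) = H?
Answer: 301/2 ≈ 150.50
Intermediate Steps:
C = 53 (C = -6 + 59 = 53)
z(t, H) = -H/2
N = 37/2 (N = -(30 - 1*104)/4 = -(30 - 104)/4 = -¼*(-74) = 37/2 ≈ 18.500)
G(l) = 37/2
b(z(8, -4*(-6))) + G(C) = -(-11)*(-4*(-6))/2 + 37/2 = -(-11)*24/2 + 37/2 = -11*(-12) + 37/2 = 132 + 37/2 = 301/2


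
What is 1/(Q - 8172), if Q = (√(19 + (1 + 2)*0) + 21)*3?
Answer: -901/7306190 - √19/21918570 ≈ -0.00012352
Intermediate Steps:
Q = 63 + 3*√19 (Q = (√(19 + 3*0) + 21)*3 = (√(19 + 0) + 21)*3 = (√19 + 21)*3 = (21 + √19)*3 = 63 + 3*√19 ≈ 76.077)
1/(Q - 8172) = 1/((63 + 3*√19) - 8172) = 1/(-8109 + 3*√19)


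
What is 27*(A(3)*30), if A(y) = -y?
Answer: -2430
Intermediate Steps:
27*(A(3)*30) = 27*(-1*3*30) = 27*(-3*30) = 27*(-90) = -2430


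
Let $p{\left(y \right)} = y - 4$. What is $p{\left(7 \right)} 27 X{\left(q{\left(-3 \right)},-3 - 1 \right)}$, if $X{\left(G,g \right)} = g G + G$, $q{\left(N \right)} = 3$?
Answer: $-729$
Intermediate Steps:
$p{\left(y \right)} = -4 + y$ ($p{\left(y \right)} = y - 4 = -4 + y$)
$X{\left(G,g \right)} = G + G g$ ($X{\left(G,g \right)} = G g + G = G + G g$)
$p{\left(7 \right)} 27 X{\left(q{\left(-3 \right)},-3 - 1 \right)} = \left(-4 + 7\right) 27 \cdot 3 \left(1 - 4\right) = 3 \cdot 27 \cdot 3 \left(1 - 4\right) = 81 \cdot 3 \left(1 - 4\right) = 81 \cdot 3 \left(-3\right) = 81 \left(-9\right) = -729$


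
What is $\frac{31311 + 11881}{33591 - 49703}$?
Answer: $- \frac{5399}{2014} \approx -2.6807$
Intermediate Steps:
$\frac{31311 + 11881}{33591 - 49703} = \frac{43192}{-16112} = 43192 \left(- \frac{1}{16112}\right) = - \frac{5399}{2014}$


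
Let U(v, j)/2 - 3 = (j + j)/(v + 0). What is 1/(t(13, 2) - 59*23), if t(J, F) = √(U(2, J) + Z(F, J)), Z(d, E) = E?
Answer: -1357/1841404 - 3*√5/1841404 ≈ -0.00074058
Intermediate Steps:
U(v, j) = 6 + 4*j/v (U(v, j) = 6 + 2*((j + j)/(v + 0)) = 6 + 2*((2*j)/v) = 6 + 2*(2*j/v) = 6 + 4*j/v)
t(J, F) = √(6 + 3*J) (t(J, F) = √((6 + 4*J/2) + J) = √((6 + 4*J*(½)) + J) = √((6 + 2*J) + J) = √(6 + 3*J))
1/(t(13, 2) - 59*23) = 1/(√(6 + 3*13) - 59*23) = 1/(√(6 + 39) - 1357) = 1/(√45 - 1357) = 1/(3*√5 - 1357) = 1/(-1357 + 3*√5)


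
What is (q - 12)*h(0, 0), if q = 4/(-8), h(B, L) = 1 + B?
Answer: -25/2 ≈ -12.500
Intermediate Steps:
q = -1/2 (q = 4*(-1/8) = -1/2 ≈ -0.50000)
(q - 12)*h(0, 0) = (-1/2 - 12)*(1 + 0) = -25/2*1 = -25/2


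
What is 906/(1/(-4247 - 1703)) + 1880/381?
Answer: -2053854820/381 ≈ -5.3907e+6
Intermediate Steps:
906/(1/(-4247 - 1703)) + 1880/381 = 906/(1/(-5950)) + 1880*(1/381) = 906/(-1/5950) + 1880/381 = 906*(-5950) + 1880/381 = -5390700 + 1880/381 = -2053854820/381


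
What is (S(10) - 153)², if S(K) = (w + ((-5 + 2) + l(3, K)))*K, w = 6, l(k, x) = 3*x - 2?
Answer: 24649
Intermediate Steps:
l(k, x) = -2 + 3*x
S(K) = K*(1 + 3*K) (S(K) = (6 + ((-5 + 2) + (-2 + 3*K)))*K = (6 + (-3 + (-2 + 3*K)))*K = (6 + (-5 + 3*K))*K = (1 + 3*K)*K = K*(1 + 3*K))
(S(10) - 153)² = (10*(1 + 3*10) - 153)² = (10*(1 + 30) - 153)² = (10*31 - 153)² = (310 - 153)² = 157² = 24649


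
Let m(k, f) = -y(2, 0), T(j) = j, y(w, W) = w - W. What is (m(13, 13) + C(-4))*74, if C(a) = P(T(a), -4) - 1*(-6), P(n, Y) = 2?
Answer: 444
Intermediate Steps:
m(k, f) = -2 (m(k, f) = -(2 - 1*0) = -(2 + 0) = -1*2 = -2)
C(a) = 8 (C(a) = 2 - 1*(-6) = 2 + 6 = 8)
(m(13, 13) + C(-4))*74 = (-2 + 8)*74 = 6*74 = 444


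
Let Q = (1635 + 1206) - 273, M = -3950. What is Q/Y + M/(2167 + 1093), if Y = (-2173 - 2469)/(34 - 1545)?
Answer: 631563629/756646 ≈ 834.69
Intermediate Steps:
Q = 2568 (Q = 2841 - 273 = 2568)
Y = 4642/1511 (Y = -4642/(-1511) = -4642*(-1/1511) = 4642/1511 ≈ 3.0721)
Q/Y + M/(2167 + 1093) = 2568/(4642/1511) - 3950/(2167 + 1093) = 2568*(1511/4642) - 3950/3260 = 1940124/2321 - 3950*1/3260 = 1940124/2321 - 395/326 = 631563629/756646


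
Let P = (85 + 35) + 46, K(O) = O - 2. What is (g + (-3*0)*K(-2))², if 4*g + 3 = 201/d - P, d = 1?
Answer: 64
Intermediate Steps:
K(O) = -2 + O
P = 166 (P = 120 + 46 = 166)
g = 8 (g = -¾ + (201/1 - 1*166)/4 = -¾ + (201*1 - 166)/4 = -¾ + (201 - 166)/4 = -¾ + (¼)*35 = -¾ + 35/4 = 8)
(g + (-3*0)*K(-2))² = (8 + (-3*0)*(-2 - 2))² = (8 + 0*(-4))² = (8 + 0)² = 8² = 64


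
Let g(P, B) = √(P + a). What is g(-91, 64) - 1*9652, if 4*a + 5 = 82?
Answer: -9652 + I*√287/2 ≈ -9652.0 + 8.4705*I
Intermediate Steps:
a = 77/4 (a = -5/4 + (¼)*82 = -5/4 + 41/2 = 77/4 ≈ 19.250)
g(P, B) = √(77/4 + P) (g(P, B) = √(P + 77/4) = √(77/4 + P))
g(-91, 64) - 1*9652 = √(77 + 4*(-91))/2 - 1*9652 = √(77 - 364)/2 - 9652 = √(-287)/2 - 9652 = (I*√287)/2 - 9652 = I*√287/2 - 9652 = -9652 + I*√287/2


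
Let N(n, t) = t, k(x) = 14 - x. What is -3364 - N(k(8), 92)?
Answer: -3456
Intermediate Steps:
-3364 - N(k(8), 92) = -3364 - 1*92 = -3364 - 92 = -3456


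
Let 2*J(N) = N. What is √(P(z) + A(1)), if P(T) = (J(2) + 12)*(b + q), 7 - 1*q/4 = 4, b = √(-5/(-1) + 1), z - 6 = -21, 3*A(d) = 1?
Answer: √(1407 + 117*√6)/3 ≈ 13.718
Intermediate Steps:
J(N) = N/2
A(d) = ⅓ (A(d) = (⅓)*1 = ⅓)
z = -15 (z = 6 - 21 = -15)
b = √6 (b = √(-5*(-1) + 1) = √(5 + 1) = √6 ≈ 2.4495)
q = 12 (q = 28 - 4*4 = 28 - 16 = 12)
P(T) = 156 + 13*√6 (P(T) = ((½)*2 + 12)*(√6 + 12) = (1 + 12)*(12 + √6) = 13*(12 + √6) = 156 + 13*√6)
√(P(z) + A(1)) = √((156 + 13*√6) + ⅓) = √(469/3 + 13*√6)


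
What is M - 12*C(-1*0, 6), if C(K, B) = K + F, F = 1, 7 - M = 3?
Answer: -8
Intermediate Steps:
M = 4 (M = 7 - 1*3 = 7 - 3 = 4)
C(K, B) = 1 + K (C(K, B) = K + 1 = 1 + K)
M - 12*C(-1*0, 6) = 4 - 12*(1 - 1*0) = 4 - 12*(1 + 0) = 4 - 12*1 = 4 - 12 = -8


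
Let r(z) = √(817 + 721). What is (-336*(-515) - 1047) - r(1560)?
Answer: 171993 - √1538 ≈ 1.7195e+5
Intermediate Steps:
r(z) = √1538
(-336*(-515) - 1047) - r(1560) = (-336*(-515) - 1047) - √1538 = (173040 - 1047) - √1538 = 171993 - √1538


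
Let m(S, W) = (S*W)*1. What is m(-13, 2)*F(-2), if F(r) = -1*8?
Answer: 208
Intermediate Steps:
F(r) = -8
m(S, W) = S*W
m(-13, 2)*F(-2) = -13*2*(-8) = -26*(-8) = 208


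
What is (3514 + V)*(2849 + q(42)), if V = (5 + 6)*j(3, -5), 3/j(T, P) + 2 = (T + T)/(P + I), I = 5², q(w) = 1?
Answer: 169312800/17 ≈ 9.9596e+6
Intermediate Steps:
I = 25
j(T, P) = 3/(-2 + 2*T/(25 + P)) (j(T, P) = 3/(-2 + (T + T)/(P + 25)) = 3/(-2 + (2*T)/(25 + P)) = 3/(-2 + 2*T/(25 + P)))
V = -330/17 (V = (5 + 6)*(3*(-25 - 1*(-5))/(2*(25 - 5 - 1*3))) = 11*(3*(-25 + 5)/(2*(25 - 5 - 3))) = 11*((3/2)*(-20)/17) = 11*((3/2)*(1/17)*(-20)) = 11*(-30/17) = -330/17 ≈ -19.412)
(3514 + V)*(2849 + q(42)) = (3514 - 330/17)*(2849 + 1) = (59408/17)*2850 = 169312800/17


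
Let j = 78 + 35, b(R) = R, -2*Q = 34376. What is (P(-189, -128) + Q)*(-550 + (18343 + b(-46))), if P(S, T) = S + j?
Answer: -306384208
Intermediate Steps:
Q = -17188 (Q = -½*34376 = -17188)
j = 113
P(S, T) = 113 + S (P(S, T) = S + 113 = 113 + S)
(P(-189, -128) + Q)*(-550 + (18343 + b(-46))) = ((113 - 189) - 17188)*(-550 + (18343 - 46)) = (-76 - 17188)*(-550 + 18297) = -17264*17747 = -306384208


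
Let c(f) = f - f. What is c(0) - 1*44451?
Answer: -44451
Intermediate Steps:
c(f) = 0
c(0) - 1*44451 = 0 - 1*44451 = 0 - 44451 = -44451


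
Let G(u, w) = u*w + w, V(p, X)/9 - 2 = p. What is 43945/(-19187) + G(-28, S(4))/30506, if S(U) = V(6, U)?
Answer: -98420407/41808473 ≈ -2.3541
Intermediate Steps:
V(p, X) = 18 + 9*p
S(U) = 72 (S(U) = 18 + 9*6 = 18 + 54 = 72)
G(u, w) = w + u*w
43945/(-19187) + G(-28, S(4))/30506 = 43945/(-19187) + (72*(1 - 28))/30506 = 43945*(-1/19187) + (72*(-27))*(1/30506) = -43945/19187 - 1944*1/30506 = -43945/19187 - 972/15253 = -98420407/41808473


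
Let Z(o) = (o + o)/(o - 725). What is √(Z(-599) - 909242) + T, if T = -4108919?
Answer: -4108919 + I*√398469454510/662 ≈ -4.1089e+6 + 953.54*I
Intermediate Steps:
Z(o) = 2*o/(-725 + o) (Z(o) = (2*o)/(-725 + o) = 2*o/(-725 + o))
√(Z(-599) - 909242) + T = √(2*(-599)/(-725 - 599) - 909242) - 4108919 = √(2*(-599)/(-1324) - 909242) - 4108919 = √(2*(-599)*(-1/1324) - 909242) - 4108919 = √(599/662 - 909242) - 4108919 = √(-601917605/662) - 4108919 = I*√398469454510/662 - 4108919 = -4108919 + I*√398469454510/662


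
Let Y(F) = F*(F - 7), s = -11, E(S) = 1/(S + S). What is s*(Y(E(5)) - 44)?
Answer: 49159/100 ≈ 491.59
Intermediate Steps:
E(S) = 1/(2*S)
Y(F) = F*(-7 + F)
s*(Y(E(5)) - 44) = -11*(((½)/5)*(-7 + (½)/5) - 44) = -11*(((½)*(⅕))*(-7 + (½)*(⅕)) - 44) = -11*((-7 + ⅒)/10 - 44) = -11*((⅒)*(-69/10) - 44) = -11*(-69/100 - 44) = -11*(-4469/100) = 49159/100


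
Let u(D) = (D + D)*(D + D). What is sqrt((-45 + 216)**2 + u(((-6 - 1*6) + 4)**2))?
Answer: 25*sqrt(73) ≈ 213.60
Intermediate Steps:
u(D) = 4*D**2 (u(D) = (2*D)*(2*D) = 4*D**2)
sqrt((-45 + 216)**2 + u(((-6 - 1*6) + 4)**2)) = sqrt((-45 + 216)**2 + 4*(((-6 - 1*6) + 4)**2)**2) = sqrt(171**2 + 4*(((-6 - 6) + 4)**2)**2) = sqrt(29241 + 4*((-12 + 4)**2)**2) = sqrt(29241 + 4*((-8)**2)**2) = sqrt(29241 + 4*64**2) = sqrt(29241 + 4*4096) = sqrt(29241 + 16384) = sqrt(45625) = 25*sqrt(73)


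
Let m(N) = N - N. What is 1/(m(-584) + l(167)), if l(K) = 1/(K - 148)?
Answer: 19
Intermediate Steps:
l(K) = 1/(-148 + K)
m(N) = 0
1/(m(-584) + l(167)) = 1/(0 + 1/(-148 + 167)) = 1/(0 + 1/19) = 1/(1/19) = 19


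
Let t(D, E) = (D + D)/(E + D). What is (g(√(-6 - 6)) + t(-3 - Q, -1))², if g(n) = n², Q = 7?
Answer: 12544/121 ≈ 103.67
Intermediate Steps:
t(D, E) = 2*D/(D + E) (t(D, E) = (2*D)/(D + E) = 2*D/(D + E))
(g(√(-6 - 6)) + t(-3 - Q, -1))² = ((√(-6 - 6))² + 2*(-3 - 1*7)/((-3 - 1*7) - 1))² = ((√(-12))² + 2*(-3 - 7)/((-3 - 7) - 1))² = ((2*I*√3)² + 2*(-10)/(-10 - 1))² = (-12 + 2*(-10)/(-11))² = (-12 + 2*(-10)*(-1/11))² = (-12 + 20/11)² = (-112/11)² = 12544/121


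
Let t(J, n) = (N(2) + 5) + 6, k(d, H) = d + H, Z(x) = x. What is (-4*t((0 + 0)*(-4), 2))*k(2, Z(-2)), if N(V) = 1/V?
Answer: 0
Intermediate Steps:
k(d, H) = H + d
t(J, n) = 23/2 (t(J, n) = (1/2 + 5) + 6 = (½ + 5) + 6 = 11/2 + 6 = 23/2)
(-4*t((0 + 0)*(-4), 2))*k(2, Z(-2)) = (-4*23/2)*(-2 + 2) = -46*0 = 0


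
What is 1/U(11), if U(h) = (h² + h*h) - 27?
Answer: 1/215 ≈ 0.0046512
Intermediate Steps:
U(h) = -27 + 2*h² (U(h) = (h² + h²) - 27 = 2*h² - 27 = -27 + 2*h²)
1/U(11) = 1/(-27 + 2*11²) = 1/(-27 + 2*121) = 1/(-27 + 242) = 1/215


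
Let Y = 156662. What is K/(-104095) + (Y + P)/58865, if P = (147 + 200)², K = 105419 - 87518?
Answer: 5557592676/1225510435 ≈ 4.5349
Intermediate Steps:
K = 17901
P = 120409 (P = 347² = 120409)
K/(-104095) + (Y + P)/58865 = 17901/(-104095) + (156662 + 120409)/58865 = 17901*(-1/104095) + 277071*(1/58865) = -17901/104095 + 277071/58865 = 5557592676/1225510435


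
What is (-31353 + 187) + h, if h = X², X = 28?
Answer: -30382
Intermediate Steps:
h = 784 (h = 28² = 784)
(-31353 + 187) + h = (-31353 + 187) + 784 = -31166 + 784 = -30382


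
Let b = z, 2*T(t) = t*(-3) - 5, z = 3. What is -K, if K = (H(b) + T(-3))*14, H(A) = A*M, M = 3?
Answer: -154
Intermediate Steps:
T(t) = -5/2 - 3*t/2 (T(t) = (t*(-3) - 5)/2 = (-3*t - 5)/2 = (-5 - 3*t)/2 = -5/2 - 3*t/2)
b = 3
H(A) = 3*A (H(A) = A*3 = 3*A)
K = 154 (K = (3*3 + (-5/2 - 3/2*(-3)))*14 = (9 + (-5/2 + 9/2))*14 = (9 + 2)*14 = 11*14 = 154)
-K = -1*154 = -154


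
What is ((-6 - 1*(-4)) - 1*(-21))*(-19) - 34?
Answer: -395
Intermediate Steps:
((-6 - 1*(-4)) - 1*(-21))*(-19) - 34 = ((-6 + 4) + 21)*(-19) - 34 = (-2 + 21)*(-19) - 34 = 19*(-19) - 34 = -361 - 34 = -395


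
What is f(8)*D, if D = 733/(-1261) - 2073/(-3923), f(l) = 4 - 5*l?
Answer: 9414216/4946903 ≈ 1.9031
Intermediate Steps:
D = -261506/4946903 (D = 733*(-1/1261) - 2073*(-1/3923) = -733/1261 + 2073/3923 = -261506/4946903 ≈ -0.052863)
f(8)*D = (4 - 5*8)*(-261506/4946903) = (4 - 40)*(-261506/4946903) = -36*(-261506/4946903) = 9414216/4946903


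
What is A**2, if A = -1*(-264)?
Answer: 69696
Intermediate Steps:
A = 264
A**2 = 264**2 = 69696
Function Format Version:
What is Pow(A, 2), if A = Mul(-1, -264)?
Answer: 69696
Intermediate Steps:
A = 264
Pow(A, 2) = Pow(264, 2) = 69696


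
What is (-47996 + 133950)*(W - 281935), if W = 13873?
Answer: -23041001148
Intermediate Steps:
(-47996 + 133950)*(W - 281935) = (-47996 + 133950)*(13873 - 281935) = 85954*(-268062) = -23041001148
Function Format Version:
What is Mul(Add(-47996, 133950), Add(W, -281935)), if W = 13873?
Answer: -23041001148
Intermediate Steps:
Mul(Add(-47996, 133950), Add(W, -281935)) = Mul(Add(-47996, 133950), Add(13873, -281935)) = Mul(85954, -268062) = -23041001148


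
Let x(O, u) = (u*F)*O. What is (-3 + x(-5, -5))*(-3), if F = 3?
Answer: -216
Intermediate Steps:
x(O, u) = 3*O*u (x(O, u) = (u*3)*O = (3*u)*O = 3*O*u)
(-3 + x(-5, -5))*(-3) = (-3 + 3*(-5)*(-5))*(-3) = (-3 + 75)*(-3) = 72*(-3) = -216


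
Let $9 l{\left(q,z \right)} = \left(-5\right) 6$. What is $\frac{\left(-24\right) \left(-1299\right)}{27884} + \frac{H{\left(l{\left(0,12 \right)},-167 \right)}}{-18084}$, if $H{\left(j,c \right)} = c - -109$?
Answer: $\frac{70675507}{63031782} \approx 1.1213$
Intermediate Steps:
$l{\left(q,z \right)} = - \frac{10}{3}$ ($l{\left(q,z \right)} = \frac{\left(-5\right) 6}{9} = \frac{1}{9} \left(-30\right) = - \frac{10}{3}$)
$H{\left(j,c \right)} = 109 + c$ ($H{\left(j,c \right)} = c + 109 = 109 + c$)
$\frac{\left(-24\right) \left(-1299\right)}{27884} + \frac{H{\left(l{\left(0,12 \right)},-167 \right)}}{-18084} = \frac{\left(-24\right) \left(-1299\right)}{27884} + \frac{109 - 167}{-18084} = 31176 \cdot \frac{1}{27884} - - \frac{29}{9042} = \frac{7794}{6971} + \frac{29}{9042} = \frac{70675507}{63031782}$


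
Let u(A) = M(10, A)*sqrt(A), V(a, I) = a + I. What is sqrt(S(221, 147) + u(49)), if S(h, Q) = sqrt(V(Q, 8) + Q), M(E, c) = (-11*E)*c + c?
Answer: sqrt(-37387 + sqrt(302)) ≈ 193.31*I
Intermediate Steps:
M(E, c) = c - 11*E*c (M(E, c) = -11*E*c + c = c - 11*E*c)
V(a, I) = I + a
u(A) = -109*A**(3/2) (u(A) = (A*(1 - 11*10))*sqrt(A) = (A*(1 - 110))*sqrt(A) = (A*(-109))*sqrt(A) = (-109*A)*sqrt(A) = -109*A**(3/2))
S(h, Q) = sqrt(8 + 2*Q) (S(h, Q) = sqrt((8 + Q) + Q) = sqrt(8 + 2*Q))
sqrt(S(221, 147) + u(49)) = sqrt(sqrt(8 + 2*147) - 109*49**(3/2)) = sqrt(sqrt(8 + 294) - 109*343) = sqrt(sqrt(302) - 37387) = sqrt(-37387 + sqrt(302))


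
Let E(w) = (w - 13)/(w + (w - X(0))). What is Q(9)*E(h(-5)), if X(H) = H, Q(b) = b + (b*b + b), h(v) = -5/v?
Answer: -594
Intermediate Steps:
Q(b) = b² + 2*b (Q(b) = b + (b² + b) = b + (b + b²) = b² + 2*b)
E(w) = (-13 + w)/(2*w) (E(w) = (w - 13)/(w + (w - 1*0)) = (-13 + w)/(w + (w + 0)) = (-13 + w)/(w + w) = (-13 + w)/((2*w)) = (-13 + w)*(1/(2*w)) = (-13 + w)/(2*w))
Q(9)*E(h(-5)) = (9*(2 + 9))*((-13 - 5/(-5))/(2*((-5/(-5))))) = (9*11)*((-13 - 5*(-⅕))/(2*((-5*(-⅕))))) = 99*((½)*(-13 + 1)/1) = 99*((½)*1*(-12)) = 99*(-6) = -594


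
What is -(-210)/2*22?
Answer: 2310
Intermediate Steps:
-(-210)/2*22 = -30*(-7/2)*22 = 105*22 = 2310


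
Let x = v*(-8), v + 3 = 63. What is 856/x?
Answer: -107/60 ≈ -1.7833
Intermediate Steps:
v = 60 (v = -3 + 63 = 60)
x = -480 (x = 60*(-8) = -480)
856/x = 856/(-480) = 856*(-1/480) = -107/60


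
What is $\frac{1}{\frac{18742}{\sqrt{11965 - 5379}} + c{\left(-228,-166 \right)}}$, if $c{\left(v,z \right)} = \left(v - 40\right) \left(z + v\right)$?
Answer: $\frac{173857228}{18357844603335} - \frac{9371 \sqrt{6586}}{36715689206670} \approx 9.4498 \cdot 10^{-6}$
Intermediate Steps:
$c{\left(v,z \right)} = \left(-40 + v\right) \left(v + z\right)$
$\frac{1}{\frac{18742}{\sqrt{11965 - 5379}} + c{\left(-228,-166 \right)}} = \frac{1}{\frac{18742}{\sqrt{11965 - 5379}} - \left(-53608 - 51984\right)} = \frac{1}{\frac{18742}{\sqrt{6586}} + \left(51984 + 9120 + 6640 + 37848\right)} = \frac{1}{18742 \frac{\sqrt{6586}}{6586} + 105592} = \frac{1}{\frac{9371 \sqrt{6586}}{3293} + 105592} = \frac{1}{105592 + \frac{9371 \sqrt{6586}}{3293}}$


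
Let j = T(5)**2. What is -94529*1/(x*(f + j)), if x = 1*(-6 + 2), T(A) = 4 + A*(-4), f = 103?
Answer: 94529/1436 ≈ 65.828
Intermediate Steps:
T(A) = 4 - 4*A
x = -4 (x = 1*(-4) = -4)
j = 256 (j = (4 - 4*5)**2 = (4 - 20)**2 = (-16)**2 = 256)
-94529*1/(x*(f + j)) = -94529*(-1/(4*(103 + 256))) = -94529/(359*(-4)) = -94529/(-1436) = -94529*(-1/1436) = 94529/1436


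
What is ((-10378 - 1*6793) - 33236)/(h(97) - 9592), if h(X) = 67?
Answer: 50407/9525 ≈ 5.2921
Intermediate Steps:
((-10378 - 1*6793) - 33236)/(h(97) - 9592) = ((-10378 - 1*6793) - 33236)/(67 - 9592) = ((-10378 - 6793) - 33236)/(-9525) = (-17171 - 33236)*(-1/9525) = -50407*(-1/9525) = 50407/9525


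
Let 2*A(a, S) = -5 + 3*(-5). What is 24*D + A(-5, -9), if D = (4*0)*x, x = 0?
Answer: -10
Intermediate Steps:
A(a, S) = -10 (A(a, S) = (-5 + 3*(-5))/2 = (-5 - 15)/2 = (1/2)*(-20) = -10)
D = 0 (D = (4*0)*0 = 0*0 = 0)
24*D + A(-5, -9) = 24*0 - 10 = 0 - 10 = -10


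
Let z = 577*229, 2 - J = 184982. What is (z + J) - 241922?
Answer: -294769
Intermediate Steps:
J = -184980 (J = 2 - 1*184982 = 2 - 184982 = -184980)
z = 132133
(z + J) - 241922 = (132133 - 184980) - 241922 = -52847 - 241922 = -294769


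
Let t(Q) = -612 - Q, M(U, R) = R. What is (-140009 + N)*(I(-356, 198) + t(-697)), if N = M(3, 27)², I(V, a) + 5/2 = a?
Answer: -39068040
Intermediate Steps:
I(V, a) = -5/2 + a
N = 729 (N = 27² = 729)
(-140009 + N)*(I(-356, 198) + t(-697)) = (-140009 + 729)*((-5/2 + 198) + (-612 - 1*(-697))) = -139280*(391/2 + (-612 + 697)) = -139280*(391/2 + 85) = -139280*561/2 = -39068040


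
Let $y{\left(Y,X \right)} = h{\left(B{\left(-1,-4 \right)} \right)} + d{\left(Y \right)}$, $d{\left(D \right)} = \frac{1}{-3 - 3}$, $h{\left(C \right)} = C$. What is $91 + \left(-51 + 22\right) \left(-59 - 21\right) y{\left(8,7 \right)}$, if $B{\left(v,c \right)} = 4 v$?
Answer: $- \frac{28727}{3} \approx -9575.7$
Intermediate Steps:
$d{\left(D \right)} = - \frac{1}{6}$ ($d{\left(D \right)} = \frac{1}{-6} = - \frac{1}{6}$)
$y{\left(Y,X \right)} = - \frac{25}{6}$ ($y{\left(Y,X \right)} = 4 \left(-1\right) - \frac{1}{6} = -4 - \frac{1}{6} = - \frac{25}{6}$)
$91 + \left(-51 + 22\right) \left(-59 - 21\right) y{\left(8,7 \right)} = 91 + \left(-51 + 22\right) \left(-59 - 21\right) \left(- \frac{25}{6}\right) = 91 + \left(-29\right) \left(-80\right) \left(- \frac{25}{6}\right) = 91 + 2320 \left(- \frac{25}{6}\right) = 91 - \frac{29000}{3} = - \frac{28727}{3}$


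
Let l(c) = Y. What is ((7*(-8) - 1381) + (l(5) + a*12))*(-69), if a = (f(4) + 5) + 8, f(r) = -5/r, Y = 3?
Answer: 89217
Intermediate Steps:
l(c) = 3
a = 47/4 (a = (-5/4 + 5) + 8 = 15/4 + 8 = 47/4 ≈ 11.750)
((7*(-8) - 1381) + (l(5) + a*12))*(-69) = ((7*(-8) - 1381) + (3 + (47/4)*12))*(-69) = ((-56 - 1381) + (3 + 141))*(-69) = (-1437 + 144)*(-69) = -1293*(-69) = 89217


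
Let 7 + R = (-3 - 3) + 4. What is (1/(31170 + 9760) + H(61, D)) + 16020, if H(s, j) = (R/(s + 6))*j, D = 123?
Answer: 43886496757/2742310 ≈ 16003.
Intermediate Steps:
R = -9 (R = -7 + ((-3 - 3) + 4) = -7 + (-6 + 4) = -7 - 2 = -9)
H(s, j) = -9*j/(6 + s) (H(s, j) = (-9/(s + 6))*j = (-9/(6 + s))*j = -9*j/(6 + s))
(1/(31170 + 9760) + H(61, D)) + 16020 = (1/(31170 + 9760) - 9*123/(6 + 61)) + 16020 = (1/40930 - 9*123/67) + 16020 = (1/40930 - 9*123*1/67) + 16020 = (1/40930 - 1107/67) + 16020 = -45309443/2742310 + 16020 = 43886496757/2742310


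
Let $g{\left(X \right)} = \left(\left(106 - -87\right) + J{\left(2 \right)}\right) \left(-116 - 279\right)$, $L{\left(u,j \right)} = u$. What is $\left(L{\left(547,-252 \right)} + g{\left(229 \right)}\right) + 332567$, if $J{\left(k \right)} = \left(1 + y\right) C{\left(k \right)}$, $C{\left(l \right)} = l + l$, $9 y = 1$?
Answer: $\frac{2296111}{9} \approx 2.5512 \cdot 10^{5}$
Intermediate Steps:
$y = \frac{1}{9}$ ($y = \frac{1}{9} \cdot 1 = \frac{1}{9} \approx 0.11111$)
$C{\left(l \right)} = 2 l$
$J{\left(k \right)} = \frac{20 k}{9}$ ($J{\left(k \right)} = \left(1 + \frac{1}{9}\right) 2 k = \frac{10 \cdot 2 k}{9} = \frac{20 k}{9}$)
$g{\left(X \right)} = - \frac{701915}{9}$ ($g{\left(X \right)} = \left(\left(106 - -87\right) + \frac{20}{9} \cdot 2\right) \left(-116 - 279\right) = \left(\left(106 + 87\right) + \frac{40}{9}\right) \left(-395\right) = \left(193 + \frac{40}{9}\right) \left(-395\right) = \frac{1777}{9} \left(-395\right) = - \frac{701915}{9}$)
$\left(L{\left(547,-252 \right)} + g{\left(229 \right)}\right) + 332567 = \left(547 - \frac{701915}{9}\right) + 332567 = - \frac{696992}{9} + 332567 = \frac{2296111}{9}$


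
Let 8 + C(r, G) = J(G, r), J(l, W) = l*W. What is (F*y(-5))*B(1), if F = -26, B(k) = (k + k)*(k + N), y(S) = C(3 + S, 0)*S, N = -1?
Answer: 0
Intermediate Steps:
J(l, W) = W*l
C(r, G) = -8 + G*r (C(r, G) = -8 + r*G = -8 + G*r)
y(S) = -8*S (y(S) = (-8 + 0*(3 + S))*S = (-8 + 0)*S = -8*S)
B(k) = 2*k*(-1 + k) (B(k) = (k + k)*(k - 1) = (2*k)*(-1 + k) = 2*k*(-1 + k))
(F*y(-5))*B(1) = (-(-208)*(-5))*(2*1*(-1 + 1)) = (-26*40)*(2*1*0) = -1040*0 = 0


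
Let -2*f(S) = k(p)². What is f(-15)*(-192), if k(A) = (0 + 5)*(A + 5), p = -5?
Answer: 0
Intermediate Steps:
k(A) = 25 + 5*A (k(A) = 5*(5 + A) = 25 + 5*A)
f(S) = 0 (f(S) = -(25 + 5*(-5))²/2 = -(25 - 25)²/2 = -½*0² = -½*0 = 0)
f(-15)*(-192) = 0*(-192) = 0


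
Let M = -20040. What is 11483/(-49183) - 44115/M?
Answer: 129305915/65708488 ≈ 1.9679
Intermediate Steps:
11483/(-49183) - 44115/M = 11483/(-49183) - 44115/(-20040) = 11483*(-1/49183) - 44115*(-1/20040) = -11483/49183 + 2941/1336 = 129305915/65708488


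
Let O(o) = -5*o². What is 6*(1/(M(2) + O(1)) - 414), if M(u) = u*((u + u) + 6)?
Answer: -12418/5 ≈ -2483.6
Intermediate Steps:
M(u) = u*(6 + 2*u) (M(u) = u*(2*u + 6) = u*(6 + 2*u))
6*(1/(M(2) + O(1)) - 414) = 6*(1/(2*2*(3 + 2) - 5*1²) - 414) = 6*(1/(2*2*5 - 5*1) - 414) = 6*(1/(20 - 5) - 414) = 6*(1/15 - 414) = 6*(-6209/15) = -12418/5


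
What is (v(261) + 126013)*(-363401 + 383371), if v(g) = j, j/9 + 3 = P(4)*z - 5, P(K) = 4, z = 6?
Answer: 2519355290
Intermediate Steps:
j = 144 (j = -27 + 9*(4*6 - 5) = -27 + 9*(24 - 5) = -27 + 9*19 = -27 + 171 = 144)
v(g) = 144
(v(261) + 126013)*(-363401 + 383371) = (144 + 126013)*(-363401 + 383371) = 126157*19970 = 2519355290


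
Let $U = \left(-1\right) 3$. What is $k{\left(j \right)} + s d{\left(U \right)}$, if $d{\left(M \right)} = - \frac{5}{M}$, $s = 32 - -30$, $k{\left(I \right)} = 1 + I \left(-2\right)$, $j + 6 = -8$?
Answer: $\frac{397}{3} \approx 132.33$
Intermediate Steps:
$j = -14$ ($j = -6 - 8 = -14$)
$k{\left(I \right)} = 1 - 2 I$
$s = 62$ ($s = 32 + 30 = 62$)
$U = -3$
$k{\left(j \right)} + s d{\left(U \right)} = \left(1 - -28\right) + 62 \left(- \frac{5}{-3}\right) = \left(1 + 28\right) + 62 \left(\left(-5\right) \left(- \frac{1}{3}\right)\right) = 29 + 62 \cdot \frac{5}{3} = 29 + \frac{310}{3} = \frac{397}{3}$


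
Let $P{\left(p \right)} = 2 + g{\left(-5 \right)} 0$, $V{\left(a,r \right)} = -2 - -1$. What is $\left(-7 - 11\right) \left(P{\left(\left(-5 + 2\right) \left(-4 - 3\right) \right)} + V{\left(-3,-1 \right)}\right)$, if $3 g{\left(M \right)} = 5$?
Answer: $-18$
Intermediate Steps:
$V{\left(a,r \right)} = -1$ ($V{\left(a,r \right)} = -2 + 1 = -1$)
$g{\left(M \right)} = \frac{5}{3}$ ($g{\left(M \right)} = \frac{1}{3} \cdot 5 = \frac{5}{3}$)
$P{\left(p \right)} = 2$ ($P{\left(p \right)} = 2 + \frac{5}{3} \cdot 0 = 2 + 0 = 2$)
$\left(-7 - 11\right) \left(P{\left(\left(-5 + 2\right) \left(-4 - 3\right) \right)} + V{\left(-3,-1 \right)}\right) = \left(-7 - 11\right) \left(2 - 1\right) = \left(-18\right) 1 = -18$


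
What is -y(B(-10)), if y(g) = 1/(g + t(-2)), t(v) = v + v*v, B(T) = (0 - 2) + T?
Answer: 1/10 ≈ 0.10000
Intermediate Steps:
B(T) = -2 + T
t(v) = v + v**2
y(g) = 1/(2 + g) (y(g) = 1/(g - 2*(1 - 2)) = 1/(g - 2*(-1)) = 1/(g + 2) = 1/(2 + g))
-y(B(-10)) = -1/(2 + (-2 - 10)) = -1/(2 - 12) = -1/(-10) = -1*(-1/10) = 1/10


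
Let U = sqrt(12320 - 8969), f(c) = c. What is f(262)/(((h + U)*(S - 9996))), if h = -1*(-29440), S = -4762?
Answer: -3856640/6395454927371 + 131*sqrt(3351)/6395454927371 ≈ -6.0184e-7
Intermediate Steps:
U = sqrt(3351) ≈ 57.888
h = 29440
f(262)/(((h + U)*(S - 9996))) = 262/(((29440 + sqrt(3351))*(-4762 - 9996))) = 262/(((29440 + sqrt(3351))*(-14758))) = 262/(-434475520 - 14758*sqrt(3351))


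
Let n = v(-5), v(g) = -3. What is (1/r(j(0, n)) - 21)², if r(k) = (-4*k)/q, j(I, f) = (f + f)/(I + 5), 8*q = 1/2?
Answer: 64947481/147456 ≈ 440.45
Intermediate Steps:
q = 1/16 (q = (⅛)/2 = (⅛)*(½) = 1/16 ≈ 0.062500)
n = -3
j(I, f) = 2*f/(5 + I) (j(I, f) = (2*f)/(5 + I) = 2*f/(5 + I))
r(k) = -64*k (r(k) = (-4*k)/(1/16) = -4*k*16 = -64*k)
(1/r(j(0, n)) - 21)² = (1/(-128*(-3)/(5 + 0)) - 21)² = (1/(-128*(-3)/5) - 21)² = (1/(-64*(-6/5)) - 21)² = (1/(384/5) - 21)² = (5/384 - 21)² = (-8059/384)² = 64947481/147456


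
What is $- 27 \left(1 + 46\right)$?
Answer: $-1269$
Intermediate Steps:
$- 27 \left(1 + 46\right) = \left(-27\right) 47 = -1269$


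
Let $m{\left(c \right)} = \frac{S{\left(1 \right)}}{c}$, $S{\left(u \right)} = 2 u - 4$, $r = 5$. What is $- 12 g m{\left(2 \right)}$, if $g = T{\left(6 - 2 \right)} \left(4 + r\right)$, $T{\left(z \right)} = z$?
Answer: $432$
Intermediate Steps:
$S{\left(u \right)} = -4 + 2 u$
$g = 36$ ($g = \left(6 - 2\right) \left(4 + 5\right) = \left(6 - 2\right) 9 = 4 \cdot 9 = 36$)
$m{\left(c \right)} = - \frac{2}{c}$ ($m{\left(c \right)} = \frac{-4 + 2 \cdot 1}{c} = \frac{-4 + 2}{c} = - \frac{2}{c}$)
$- 12 g m{\left(2 \right)} = \left(-12\right) 36 \left(- \frac{2}{2}\right) = - 432 \left(\left(-2\right) \frac{1}{2}\right) = \left(-432\right) \left(-1\right) = 432$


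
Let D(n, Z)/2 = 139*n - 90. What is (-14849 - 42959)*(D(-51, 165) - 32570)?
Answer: 2712813824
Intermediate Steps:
D(n, Z) = -180 + 278*n (D(n, Z) = 2*(139*n - 90) = 2*(-90 + 139*n) = -180 + 278*n)
(-14849 - 42959)*(D(-51, 165) - 32570) = (-14849 - 42959)*((-180 + 278*(-51)) - 32570) = -57808*((-180 - 14178) - 32570) = -57808*(-14358 - 32570) = -57808*(-46928) = 2712813824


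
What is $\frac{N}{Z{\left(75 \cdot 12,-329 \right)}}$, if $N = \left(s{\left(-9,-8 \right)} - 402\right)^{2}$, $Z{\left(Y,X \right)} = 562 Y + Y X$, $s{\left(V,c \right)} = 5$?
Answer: $\frac{157609}{209700} \approx 0.75159$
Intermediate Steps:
$Z{\left(Y,X \right)} = 562 Y + X Y$
$N = 157609$ ($N = \left(5 - 402\right)^{2} = \left(-397\right)^{2} = 157609$)
$\frac{N}{Z{\left(75 \cdot 12,-329 \right)}} = \frac{157609}{75 \cdot 12 \left(562 - 329\right)} = \frac{157609}{900 \cdot 233} = \frac{157609}{209700}$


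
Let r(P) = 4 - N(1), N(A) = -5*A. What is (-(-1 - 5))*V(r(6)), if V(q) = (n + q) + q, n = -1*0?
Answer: 108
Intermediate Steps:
n = 0
r(P) = 9 (r(P) = 4 - (-5) = 4 - 1*(-5) = 4 + 5 = 9)
V(q) = 2*q (V(q) = (0 + q) + q = q + q = 2*q)
(-(-1 - 5))*V(r(6)) = (-(-1 - 5))*(2*9) = -1*(-6)*18 = 6*18 = 108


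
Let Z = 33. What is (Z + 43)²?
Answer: 5776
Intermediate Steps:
(Z + 43)² = (33 + 43)² = 76² = 5776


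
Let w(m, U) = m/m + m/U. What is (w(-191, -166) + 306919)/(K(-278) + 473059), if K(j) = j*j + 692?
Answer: 50948911/91471810 ≈ 0.55699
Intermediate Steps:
K(j) = 692 + j² (K(j) = j² + 692 = 692 + j²)
w(m, U) = 1 + m/U
(w(-191, -166) + 306919)/(K(-278) + 473059) = ((-166 - 191)/(-166) + 306919)/((692 + (-278)²) + 473059) = (-1/166*(-357) + 306919)/((692 + 77284) + 473059) = (357/166 + 306919)/(77976 + 473059) = (50948911/166)/551035 = (50948911/166)*(1/551035) = 50948911/91471810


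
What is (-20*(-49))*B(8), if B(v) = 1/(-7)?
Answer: -140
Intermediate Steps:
B(v) = -⅐
(-20*(-49))*B(8) = -20*(-49)*(-⅐) = 980*(-⅐) = -140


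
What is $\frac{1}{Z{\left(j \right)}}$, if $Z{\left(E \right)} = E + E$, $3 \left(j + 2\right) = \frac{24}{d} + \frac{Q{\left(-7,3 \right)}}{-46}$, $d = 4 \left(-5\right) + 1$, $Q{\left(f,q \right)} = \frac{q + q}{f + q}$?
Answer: $- \frac{874}{4213} \approx -0.20745$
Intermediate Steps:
$Q{\left(f,q \right)} = \frac{2 q}{f + q}$
$d = -19$ ($d = -20 + 1 = -19$)
$j = - \frac{4213}{1748}$ ($j = -2 + \frac{\frac{24}{-19} + \frac{2 \cdot 3 \frac{1}{-7 + 3}}{-46}}{3} = -2 + \frac{24 \left(- \frac{1}{19}\right) + 2 \cdot 3 \frac{1}{-4} \left(- \frac{1}{46}\right)}{3} = -2 + \frac{- \frac{24}{19} + 2 \cdot 3 \left(- \frac{1}{4}\right) \left(- \frac{1}{46}\right)}{3} = -2 + \frac{- \frac{24}{19} - - \frac{3}{92}}{3} = -2 + \frac{- \frac{24}{19} + \frac{3}{92}}{3} = -2 + \frac{1}{3} \left(- \frac{2151}{1748}\right) = -2 - \frac{717}{1748} = - \frac{4213}{1748} \approx -2.4102$)
$Z{\left(E \right)} = 2 E$
$\frac{1}{Z{\left(j \right)}} = \frac{1}{2 \left(- \frac{4213}{1748}\right)} = \frac{1}{- \frac{4213}{874}} = - \frac{874}{4213}$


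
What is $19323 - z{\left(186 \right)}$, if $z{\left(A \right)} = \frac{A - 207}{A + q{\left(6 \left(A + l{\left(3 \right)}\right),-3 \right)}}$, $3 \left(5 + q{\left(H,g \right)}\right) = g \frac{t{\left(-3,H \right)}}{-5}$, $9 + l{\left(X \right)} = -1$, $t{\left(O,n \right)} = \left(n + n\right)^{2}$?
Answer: $\frac{86208579132}{4461449} \approx 19323.0$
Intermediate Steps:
$t{\left(O,n \right)} = 4 n^{2}$ ($t{\left(O,n \right)} = \left(2 n\right)^{2} = 4 n^{2}$)
$l{\left(X \right)} = -10$ ($l{\left(X \right)} = -9 - 1 = -10$)
$q{\left(H,g \right)} = -5 - \frac{4 g H^{2}}{15}$ ($q{\left(H,g \right)} = -5 + \frac{g \frac{4 H^{2}}{-5}}{3} = -5 + \frac{g 4 H^{2} \left(- \frac{1}{5}\right)}{3} = -5 + \frac{g \left(- \frac{4 H^{2}}{5}\right)}{3} = -5 + \frac{\left(- \frac{4}{5}\right) g H^{2}}{3} = -5 - \frac{4 g H^{2}}{15}$)
$z{\left(A \right)} = \frac{-207 + A}{-5 + A + \frac{4 \left(-60 + 6 A\right)^{2}}{5}}$ ($z{\left(A \right)} = \frac{A - 207}{A - \left(5 - \frac{4 \left(6 \left(A - 10\right)\right)^{2}}{5}\right)} = \frac{-207 + A}{A - \left(5 - \frac{4 \left(6 \left(-10 + A\right)\right)^{2}}{5}\right)} = \frac{-207 + A}{A - \left(5 - \frac{4 \left(-60 + 6 A\right)^{2}}{5}\right)} = \frac{-207 + A}{A + \left(-5 + \frac{4 \left(-60 + 6 A\right)^{2}}{5}\right)} = \frac{-207 + A}{-5 + A + \frac{4 \left(-60 + 6 A\right)^{2}}{5}}$)
$19323 - z{\left(186 \right)} = 19323 - \frac{5 \left(-207 + 186\right)}{14375 - 534750 + 144 \cdot 186^{2}} = 19323 - 5 \frac{1}{14375 - 534750 + 144 \cdot 34596} \left(-21\right) = 19323 - 5 \frac{1}{14375 - 534750 + 4981824} \left(-21\right) = 19323 - 5 \cdot \frac{1}{4461449} \left(-21\right) = 19323 - - \frac{105}{4461449} = 19323 + \frac{105}{4461449} = \frac{86208579132}{4461449}$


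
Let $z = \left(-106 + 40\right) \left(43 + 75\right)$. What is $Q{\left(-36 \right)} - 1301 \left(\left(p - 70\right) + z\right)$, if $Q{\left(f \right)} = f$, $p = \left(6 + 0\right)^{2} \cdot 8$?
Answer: $9848534$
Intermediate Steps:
$z = -7788$ ($z = \left(-66\right) 118 = -7788$)
$p = 288$ ($p = 6^{2} \cdot 8 = 36 \cdot 8 = 288$)
$Q{\left(-36 \right)} - 1301 \left(\left(p - 70\right) + z\right) = -36 - 1301 \left(\left(288 - 70\right) - 7788\right) = -36 - 1301 \left(218 - 7788\right) = -36 - -9848570 = -36 + 9848570 = 9848534$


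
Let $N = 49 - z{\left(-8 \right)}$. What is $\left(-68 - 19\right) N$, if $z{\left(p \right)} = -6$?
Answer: $-4785$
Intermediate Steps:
$N = 55$ ($N = 49 - -6 = 49 + 6 = 55$)
$\left(-68 - 19\right) N = \left(-68 - 19\right) 55 = \left(-87\right) 55 = -4785$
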